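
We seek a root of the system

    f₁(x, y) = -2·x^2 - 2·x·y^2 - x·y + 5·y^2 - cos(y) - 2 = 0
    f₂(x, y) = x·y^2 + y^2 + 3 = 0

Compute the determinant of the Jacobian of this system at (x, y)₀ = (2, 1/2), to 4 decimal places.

-26.8699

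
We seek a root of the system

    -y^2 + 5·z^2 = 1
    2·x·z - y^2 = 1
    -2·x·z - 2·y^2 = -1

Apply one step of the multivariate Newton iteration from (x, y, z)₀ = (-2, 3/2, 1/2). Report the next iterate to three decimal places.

At (-2, 3/2, 1/2): F = (-2.000, -5.250, -1.500).
Jacobian J = [[0, -2·y, 10·z], [2·z, -2·y, 2·x], [-2·z, -4·y, -2·x]].
At the point, J = [[0.000, -3.000, 5.000], [1.000, -3.000, -4.000], [-1.000, -6.000, 4.000]] (det J = -45.000).
Solving J·Δ = −F gives Δ = (2.800, -0.750, -0.050).
Then the next iterate is (x, y, z)₁ = (0.800, 0.750, 0.450).

(0.800, 0.750, 0.450)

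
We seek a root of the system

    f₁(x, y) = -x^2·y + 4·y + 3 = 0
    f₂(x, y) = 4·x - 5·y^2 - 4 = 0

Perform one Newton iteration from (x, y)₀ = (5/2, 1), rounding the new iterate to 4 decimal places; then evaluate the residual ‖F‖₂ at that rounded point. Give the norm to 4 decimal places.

0.1152

At (5/2, 1): F = (0.7500, 1.0000).
Jacobian J = [[-2·x·y, -x^2 + 4], [4, -10·y]].
At the point, J = [[-5.0000, -2.2500], [4.0000, -10.0000]] (det J = 59.0000).
Solving J·Δ = −F gives Δ = (0.0890, 0.1356).
Then the next iterate is (x, y)₁ = (2.5890, 1.1356).
Re-evaluating at (2.5890, 1.1356): F = (-0.069437, -0.091937), so ‖F‖₂ = 0.1152.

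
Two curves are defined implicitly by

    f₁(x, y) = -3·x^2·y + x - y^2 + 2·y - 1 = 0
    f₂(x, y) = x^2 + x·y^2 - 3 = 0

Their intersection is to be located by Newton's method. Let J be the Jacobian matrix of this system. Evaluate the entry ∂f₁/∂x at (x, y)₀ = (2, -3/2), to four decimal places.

∂f₁/∂x = -6·x·y + 1.
At (2, -3/2) this is 19.0000.

19.0000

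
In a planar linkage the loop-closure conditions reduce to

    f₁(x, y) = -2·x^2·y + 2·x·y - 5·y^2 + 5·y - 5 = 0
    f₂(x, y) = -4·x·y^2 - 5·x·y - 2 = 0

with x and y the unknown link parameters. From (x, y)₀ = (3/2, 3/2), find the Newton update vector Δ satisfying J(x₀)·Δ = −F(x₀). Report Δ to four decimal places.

(-0.7381, -0.5714)

At (3/2, 3/2): F = (-11.0000, -26.7500).
Jacobian J = [[-4·x·y + 2·y, -2·x^2 + 2·x - 10·y + 5], [-4·y^2 - 5·y, -8·x·y - 5·x]].
At the point, J = [[-6.0000, -11.5000], [-16.5000, -25.5000]] (det J = -36.7500).
Solving J·Δ = −F gives Δ = (-0.7381, -0.5714).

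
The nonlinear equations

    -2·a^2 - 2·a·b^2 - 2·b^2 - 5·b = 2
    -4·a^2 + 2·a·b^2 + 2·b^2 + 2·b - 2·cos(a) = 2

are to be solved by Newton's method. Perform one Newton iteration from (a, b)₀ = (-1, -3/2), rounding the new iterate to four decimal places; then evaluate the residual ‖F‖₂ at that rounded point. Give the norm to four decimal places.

At (-1, -3/2): F = (3.5000, -10.080605).
Jacobian J = [[-4·a - 2·b^2, -4·a·b - 4·b - 5], [-8·a + 2·b^2 + 2·sin(a), 4·a·b + 4·b + 2]].
At the point, J = [[-0.5000, -5.0000], [10.817058, 2.0000]] (det J = 53.085290).
Solving J·Δ = −F gives Δ = (0.8176, 0.6182).
Then the next iterate is (a, b)₁ = (-0.1824, -0.8818).
Re-evaluating at (-0.1824, -0.8818): F = (1.070976, -4.592017), so ‖F‖₂ = 4.7153.

4.7153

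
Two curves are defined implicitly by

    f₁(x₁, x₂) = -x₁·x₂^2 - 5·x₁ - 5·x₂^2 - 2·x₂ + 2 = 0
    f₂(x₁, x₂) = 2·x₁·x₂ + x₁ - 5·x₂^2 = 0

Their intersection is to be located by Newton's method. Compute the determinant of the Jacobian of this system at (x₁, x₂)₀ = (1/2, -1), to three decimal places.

-57.000

J = [[-x₂^2 - 5, -2·x₁·x₂ - 10·x₂ - 2], [2·x₂ + 1, 2·x₁ - 10·x₂]].
At the point, J = [[-6.000, 9.000], [-1.000, 11.000]].
det J = -57.000.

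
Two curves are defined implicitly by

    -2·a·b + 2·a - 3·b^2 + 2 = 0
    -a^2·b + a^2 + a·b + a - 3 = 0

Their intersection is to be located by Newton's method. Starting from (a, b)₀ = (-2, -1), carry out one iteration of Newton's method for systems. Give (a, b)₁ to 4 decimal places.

(-2.0714, -0.0714)

At (-2, -1): F = (-9.0000, 5.0000).
Jacobian J = [[-2·b + 2, -2·a - 6·b], [-2·a·b + 2·a + b + 1, -a^2 + a]].
At the point, J = [[4.0000, 10.0000], [-8.0000, -6.0000]] (det J = 56.0000).
Solving J·Δ = −F gives Δ = (-0.0714, 0.9286).
Then the next iterate is (a, b)₁ = (-2.0714, -0.0714).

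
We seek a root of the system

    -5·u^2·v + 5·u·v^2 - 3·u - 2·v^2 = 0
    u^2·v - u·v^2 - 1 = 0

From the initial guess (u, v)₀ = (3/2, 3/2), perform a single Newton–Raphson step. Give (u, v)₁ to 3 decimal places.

(0.241, -0.204)

At (3/2, 3/2): F = (-9.000, -1.000).
Jacobian J = [[-10·u·v + 5·v^2 - 3, -5·u^2 + 10·u·v - 4·v], [2·u·v - v^2, u^2 - 2·u·v]].
At the point, J = [[-14.250, 5.250], [2.250, -2.250]] (det J = 20.250).
Solving J·Δ = −F gives Δ = (-1.259, -1.704).
Then the next iterate is (u, v)₁ = (0.241, -0.204).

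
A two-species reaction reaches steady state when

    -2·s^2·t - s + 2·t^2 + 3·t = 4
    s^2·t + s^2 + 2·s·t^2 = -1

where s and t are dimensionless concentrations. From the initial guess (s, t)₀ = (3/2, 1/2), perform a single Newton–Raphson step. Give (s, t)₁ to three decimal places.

(0.106, 0.851)

At (3/2, 1/2): F = (-5.750, 5.125).
Jacobian J = [[-4·s·t - 1, -2·s^2 + 4·t + 3], [2·s·t + 2·s + 2·t^2, s^2 + 4·s·t]].
At the point, J = [[-4.000, 0.500], [5.000, 5.250]] (det J = -23.500).
Solving J·Δ = −F gives Δ = (-1.394, 0.351).
Then the next iterate is (s, t)₁ = (0.106, 0.851).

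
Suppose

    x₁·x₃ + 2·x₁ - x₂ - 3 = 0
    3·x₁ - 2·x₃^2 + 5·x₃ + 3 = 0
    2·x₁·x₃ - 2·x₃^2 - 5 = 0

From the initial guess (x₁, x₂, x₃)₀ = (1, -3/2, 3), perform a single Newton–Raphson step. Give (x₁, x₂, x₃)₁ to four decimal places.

At (1, -3/2, 3): F = (3.5000, 3.0000, -17.0000).
Jacobian J = [[x₃ + 2, -1, x₁], [3, 0, -4·x₃ + 5], [2·x₃, 0, 2·x₁ - 4·x₃]].
At the point, J = [[5.0000, -1.0000, 1.0000], [3.0000, 0.0000, -7.0000], [6.0000, 0.0000, -10.0000]] (det J = 12.0000).
Solving J·Δ = −F gives Δ = (12.4167, 71.3333, 5.7500).
Then the next iterate is (x₁, x₂, x₃)₁ = (13.4167, 69.8333, 8.7500).

(13.4167, 69.8333, 8.7500)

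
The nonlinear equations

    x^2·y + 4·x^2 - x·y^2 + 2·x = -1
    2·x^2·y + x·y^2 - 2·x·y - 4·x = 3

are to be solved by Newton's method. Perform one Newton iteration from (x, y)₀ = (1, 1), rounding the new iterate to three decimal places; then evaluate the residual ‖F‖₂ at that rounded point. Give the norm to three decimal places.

4.127

At (1, 1): F = (7.000, -6.000).
Jacobian J = [[2·x·y + 8·x - y^2 + 2, x^2 - 2·x·y], [4·x·y + y^2 - 2·y - 4, 2·x^2 + 2·x·y - 2·x]].
At the point, J = [[11.000, -1.000], [-1.000, 2.000]] (det J = 21.000).
Solving J·Δ = −F gives Δ = (-0.381, 2.810).
Then the next iterate is (x, y)₁ = (0.619, 3.810).
Re-evaluating at (0.619, 3.810): F = (-3.75498, 1.71237), so ‖F‖₂ = 4.127.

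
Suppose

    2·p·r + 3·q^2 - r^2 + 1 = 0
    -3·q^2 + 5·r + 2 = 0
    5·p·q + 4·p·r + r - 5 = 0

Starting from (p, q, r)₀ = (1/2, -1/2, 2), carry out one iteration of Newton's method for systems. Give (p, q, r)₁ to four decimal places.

At (1/2, -1/2, 2): F = (-0.2500, 11.2500, -0.2500).
Jacobian J = [[2·r, 6·q, 2·p - 2·r], [0, -6·q, 5], [5·q + 4·r, 5·p, 4·p + 1]].
At the point, J = [[4.0000, -3.0000, -3.0000], [0.0000, 3.0000, 5.0000], [5.5000, 2.5000, 3.0000]] (det J = -47.0000).
Solving J·Δ = −F gives Δ = (0.4096, 6.7819, -6.3191).
Then the next iterate is (p, q, r)₁ = (0.9096, 6.2819, -4.3191).

(0.9096, 6.2819, -4.3191)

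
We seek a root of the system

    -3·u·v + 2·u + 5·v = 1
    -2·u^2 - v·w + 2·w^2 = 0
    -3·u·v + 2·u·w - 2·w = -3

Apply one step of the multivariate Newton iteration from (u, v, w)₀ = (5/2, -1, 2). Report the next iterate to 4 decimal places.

At (5/2, -1, 2): F = (6.5000, -2.5000, 16.5000).
Jacobian J = [[-3·v + 2, -3·u + 5, 0], [-4·u, -w, -v + 4·w], [-3·v + 2·w, -3·u, 2·u - 2]].
At the point, J = [[5.0000, -2.5000, 0.0000], [-10.0000, -2.0000, 9.0000], [7.0000, -7.5000, 3.0000]] (det J = 75.0000).
Solving J·Δ = −F gives Δ = (-0.1300, 2.3400, 0.6533).
Then the next iterate is (u, v, w)₁ = (2.3700, 1.3400, 2.6533).

(2.3700, 1.3400, 2.6533)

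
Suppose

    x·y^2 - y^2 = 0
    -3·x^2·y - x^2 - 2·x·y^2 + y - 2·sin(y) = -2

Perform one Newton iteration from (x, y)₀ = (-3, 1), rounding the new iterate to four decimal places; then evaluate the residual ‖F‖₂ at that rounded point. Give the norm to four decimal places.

At (-3, 1): F = (-4.0000, -28.682942).
Jacobian J = [[y^2, 2·x·y - 2·y], [-6·x·y - 2·x - 2·y^2, -3·x^2 - 4·x·y - 2·cos(y) + 1]].
At the point, J = [[1.0000, -8.0000], [22.0000, -15.080605]] (det J = 160.919395).
Solving J·Δ = −F gives Δ = (1.0511, -0.3686).
Then the next iterate is (x, y)₁ = (-1.9489, 0.6314).
Re-evaluating at (-1.9489, 0.6314): F = (-1.175626, -7.988014), so ‖F‖₂ = 8.0741.

8.0741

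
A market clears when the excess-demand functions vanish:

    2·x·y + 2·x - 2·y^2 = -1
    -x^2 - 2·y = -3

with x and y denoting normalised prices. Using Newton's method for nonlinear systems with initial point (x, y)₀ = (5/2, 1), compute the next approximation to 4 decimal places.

(-1.7500, 9.0000)

At (5/2, 1): F = (9.0000, -5.2500).
Jacobian J = [[2·y + 2, 2·x - 4·y], [-2·x, -2]].
At the point, J = [[4.0000, 1.0000], [-5.0000, -2.0000]] (det J = -3.0000).
Solving J·Δ = −F gives Δ = (-4.2500, 8.0000).
Then the next iterate is (x, y)₁ = (-1.7500, 9.0000).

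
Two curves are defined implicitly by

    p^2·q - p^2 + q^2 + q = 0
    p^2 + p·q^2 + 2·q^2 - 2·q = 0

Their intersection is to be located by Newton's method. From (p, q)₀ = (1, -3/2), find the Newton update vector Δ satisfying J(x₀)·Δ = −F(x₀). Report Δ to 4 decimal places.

(-0.5063, 0.7816)

At (1, -3/2): F = (-1.7500, 10.7500).
Jacobian J = [[2·p·q - 2·p, p^2 + 2·q + 1], [2·p + q^2, 2·p·q + 4·q - 2]].
At the point, J = [[-5.0000, -1.0000], [4.2500, -11.0000]] (det J = 59.2500).
Solving J·Δ = −F gives Δ = (-0.5063, 0.7816).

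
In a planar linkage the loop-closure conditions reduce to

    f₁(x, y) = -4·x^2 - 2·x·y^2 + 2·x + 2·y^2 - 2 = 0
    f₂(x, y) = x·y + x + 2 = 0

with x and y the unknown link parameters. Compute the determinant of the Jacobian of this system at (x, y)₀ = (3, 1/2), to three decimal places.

-61.500

J = [[-8·x - 2·y^2 + 2, -4·x·y + 4·y], [y + 1, x]].
At the point, J = [[-22.500, -4.000], [1.500, 3.000]].
det J = -61.500.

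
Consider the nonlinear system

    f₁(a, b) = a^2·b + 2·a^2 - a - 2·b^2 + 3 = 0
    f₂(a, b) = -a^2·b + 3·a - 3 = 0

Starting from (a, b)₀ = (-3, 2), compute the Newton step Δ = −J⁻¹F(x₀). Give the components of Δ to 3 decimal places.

(1.314, -1.143)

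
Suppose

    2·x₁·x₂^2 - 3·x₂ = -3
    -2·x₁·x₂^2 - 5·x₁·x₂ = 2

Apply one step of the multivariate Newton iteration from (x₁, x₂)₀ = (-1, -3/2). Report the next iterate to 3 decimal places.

(-0.111, -3.833)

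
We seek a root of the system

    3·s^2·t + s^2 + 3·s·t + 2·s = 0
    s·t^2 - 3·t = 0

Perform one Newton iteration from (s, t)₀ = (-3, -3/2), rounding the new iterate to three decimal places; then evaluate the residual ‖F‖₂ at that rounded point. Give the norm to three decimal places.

4.869

At (-3, -3/2): F = (-24.000, -2.250).
Jacobian J = [[6·s·t + 2·s + 3·t + 2, 3·s^2 + 3·s], [t^2, 2·s·t - 3]].
At the point, J = [[18.500, 18.000], [2.250, 6.000]] (det J = 70.500).
Solving J·Δ = −F gives Δ = (1.468, -0.176).
Then the next iterate is (s, t)₁ = (-1.532, -1.676).
Re-evaluating at (-1.532, -1.676): F = (-4.81492, 0.72465), so ‖F‖₂ = 4.869.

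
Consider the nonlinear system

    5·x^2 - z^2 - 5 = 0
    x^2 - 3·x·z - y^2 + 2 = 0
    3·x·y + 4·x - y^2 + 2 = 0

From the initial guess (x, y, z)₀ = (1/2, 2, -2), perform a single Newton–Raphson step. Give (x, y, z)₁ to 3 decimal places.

(-0.406, -0.425, 1.070)

At (1/2, 2, -2): F = (-7.750, 1.250, 3.000).
Jacobian J = [[10·x, 0, -2·z], [2·x - 3·z, -2·y, -3·x], [3·y + 4, 3·x - 2·y, 0]].
At the point, J = [[5.000, 0.000, 4.000], [7.000, -4.000, -1.500], [10.000, -2.500, 0.000]] (det J = 71.250).
Solving J·Δ = −F gives Δ = (-0.906, -2.425, 3.070).
Then the next iterate is (x, y, z)₁ = (-0.406, -0.425, 1.070).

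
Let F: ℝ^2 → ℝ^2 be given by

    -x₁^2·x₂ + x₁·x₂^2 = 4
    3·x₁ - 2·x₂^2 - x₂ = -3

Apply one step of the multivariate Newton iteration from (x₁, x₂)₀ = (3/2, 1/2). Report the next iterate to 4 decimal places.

(-1.6875, -0.5208)

At (3/2, 1/2): F = (-4.7500, 6.5000).
Jacobian J = [[-2·x₁·x₂ + x₂^2, -x₁^2 + 2·x₁·x₂], [3, -4·x₂ - 1]].
At the point, J = [[-1.2500, -0.7500], [3.0000, -3.0000]] (det J = 6.0000).
Solving J·Δ = −F gives Δ = (-3.1875, -1.0208).
Then the next iterate is (x₁, x₂)₁ = (-1.6875, -0.5208).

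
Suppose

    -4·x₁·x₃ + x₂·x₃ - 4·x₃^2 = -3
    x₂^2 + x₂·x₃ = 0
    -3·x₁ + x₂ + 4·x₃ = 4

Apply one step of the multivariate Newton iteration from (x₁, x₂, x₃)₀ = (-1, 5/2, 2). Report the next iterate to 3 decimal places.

At (-1, 5/2, 2): F = (0.000, 11.250, 9.500).
Jacobian J = [[-4·x₃, x₃, -4·x₁ + x₂ - 8·x₃], [0, 2·x₂ + x₃, x₂], [-3, 1, 4]].
At the point, J = [[-8.000, 2.000, -9.500], [0.000, 7.000, 2.500], [-3.000, 1.000, 4.000]] (det J = -418.500).
Solving J·Δ = −F gives Δ = (1.153, -1.172, -1.217).
Then the next iterate is (x₁, x₂, x₃)₁ = (0.153, 1.328, 0.783).

(0.153, 1.328, 0.783)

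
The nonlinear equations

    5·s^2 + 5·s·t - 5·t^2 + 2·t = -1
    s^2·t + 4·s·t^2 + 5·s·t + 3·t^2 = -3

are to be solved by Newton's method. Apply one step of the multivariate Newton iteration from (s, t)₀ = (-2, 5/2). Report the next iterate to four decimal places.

At (-2, 5/2): F = (-30.2500, -43.2500).
Jacobian J = [[10·s + 5·t, 5·s - 10·t + 2], [2·s·t + 4·t^2 + 5·t, s^2 + 8·s·t + 5·s + 6·t]].
At the point, J = [[-7.5000, -33.0000], [27.5000, -31.0000]] (det J = 1140.0000).
Solving J·Δ = −F gives Δ = (0.4294, -1.0143).
Then the next iterate is (s, t)₁ = (-1.5706, 1.4857).

(-1.5706, 1.4857)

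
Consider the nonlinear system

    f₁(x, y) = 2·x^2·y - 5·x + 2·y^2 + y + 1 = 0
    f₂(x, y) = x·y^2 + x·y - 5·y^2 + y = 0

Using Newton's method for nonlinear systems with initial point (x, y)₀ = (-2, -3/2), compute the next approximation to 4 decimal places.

At (-2, -3/2): F = (2.0000, -14.2500).
Jacobian J = [[4·x·y - 5, 2·x^2 + 4·y + 1], [y^2 + y, 2·x·y + x - 10·y + 1]].
At the point, J = [[7.0000, 3.0000], [0.7500, 20.0000]] (det J = 137.7500).
Solving J·Δ = −F gives Δ = (-0.6007, 0.7350).
Then the next iterate is (x, y)₁ = (-2.6007, -0.7650).

(-2.6007, -0.7650)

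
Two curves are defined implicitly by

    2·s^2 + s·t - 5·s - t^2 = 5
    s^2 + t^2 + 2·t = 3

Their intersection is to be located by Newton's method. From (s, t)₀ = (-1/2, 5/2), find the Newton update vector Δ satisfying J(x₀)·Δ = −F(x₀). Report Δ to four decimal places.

At (-1/2, 5/2): F = (-9.5000, 8.5000).
Jacobian J = [[4·s + t - 5, s - 2·t], [2·s, 2·t + 2]].
At the point, J = [[-4.5000, -5.5000], [-1.0000, 7.0000]] (det J = -37.0000).
Solving J·Δ = −F gives Δ = (-0.5338, -1.2905).

(-0.5338, -1.2905)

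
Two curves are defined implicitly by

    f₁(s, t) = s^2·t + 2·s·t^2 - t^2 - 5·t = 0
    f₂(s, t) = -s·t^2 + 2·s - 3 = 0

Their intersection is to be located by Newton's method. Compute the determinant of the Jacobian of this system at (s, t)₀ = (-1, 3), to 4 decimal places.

-82.0000

J = [[2·s·t + 2·t^2, s^2 + 4·s·t - 2·t - 5], [-t^2 + 2, -2·s·t]].
At the point, J = [[12.0000, -22.0000], [-7.0000, 6.0000]].
det J = -82.0000.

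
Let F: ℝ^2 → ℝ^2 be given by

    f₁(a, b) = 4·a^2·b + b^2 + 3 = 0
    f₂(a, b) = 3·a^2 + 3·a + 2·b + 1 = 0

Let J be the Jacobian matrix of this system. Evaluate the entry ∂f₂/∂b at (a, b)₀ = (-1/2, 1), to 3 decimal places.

2.000

∂f₂/∂b = 2.
At (-1/2, 1) this is 2.000.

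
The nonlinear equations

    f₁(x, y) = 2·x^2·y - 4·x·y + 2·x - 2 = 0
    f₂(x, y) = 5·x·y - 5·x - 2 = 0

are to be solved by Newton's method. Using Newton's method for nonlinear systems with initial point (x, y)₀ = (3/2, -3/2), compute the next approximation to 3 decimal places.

(1.243, 0.838)

At (3/2, -3/2): F = (3.250, -20.750).
Jacobian J = [[4·x·y - 4·y + 2, 2·x^2 - 4·x], [5·y - 5, 5·x]].
At the point, J = [[-1.000, -1.500], [-12.500, 7.500]] (det J = -26.250).
Solving J·Δ = −F gives Δ = (-0.257, 2.338).
Then the next iterate is (x, y)₁ = (1.243, 0.838).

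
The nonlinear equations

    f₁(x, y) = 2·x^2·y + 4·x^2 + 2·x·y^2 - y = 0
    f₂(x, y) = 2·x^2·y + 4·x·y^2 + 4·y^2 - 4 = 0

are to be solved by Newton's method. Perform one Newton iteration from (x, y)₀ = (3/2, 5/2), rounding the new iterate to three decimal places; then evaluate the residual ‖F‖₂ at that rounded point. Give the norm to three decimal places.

22.059

At (3/2, 5/2): F = (36.500, 69.750).
Jacobian J = [[4·x·y + 8·x + 2·y^2, 2·x^2 + 4·x·y - 1], [4·x·y + 4·y^2, 2·x^2 + 8·x·y + 8·y]].
At the point, J = [[39.500, 18.500], [40.000, 54.500]] (det J = 1412.750).
Solving J·Δ = −F gives Δ = (-0.495, -0.917).
Then the next iterate is (x, y)₁ = (1.005, 1.583).
Re-evaluating at (1.005, 1.583): F = (10.69168, 19.29497), so ‖F‖₂ = 22.059.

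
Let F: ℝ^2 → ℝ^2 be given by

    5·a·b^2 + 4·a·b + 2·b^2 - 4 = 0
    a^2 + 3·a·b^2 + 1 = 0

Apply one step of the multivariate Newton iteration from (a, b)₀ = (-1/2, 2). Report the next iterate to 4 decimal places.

At (-1/2, 2): F = (-10.0000, -4.7500).
Jacobian J = [[5·b^2 + 4·b, 10·a·b + 4·a + 4·b], [2·a + 3·b^2, 6·a·b]].
At the point, J = [[28.0000, -4.0000], [11.0000, -6.0000]] (det J = -124.0000).
Solving J·Δ = −F gives Δ = (0.3306, -0.1855).
Then the next iterate is (a, b)₁ = (-0.1694, 1.8145).

(-0.1694, 1.8145)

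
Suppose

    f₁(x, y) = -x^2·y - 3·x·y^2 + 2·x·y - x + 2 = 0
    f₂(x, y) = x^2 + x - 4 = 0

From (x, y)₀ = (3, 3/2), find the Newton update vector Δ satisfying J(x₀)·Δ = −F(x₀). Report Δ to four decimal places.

(-1.1429, -0.3345)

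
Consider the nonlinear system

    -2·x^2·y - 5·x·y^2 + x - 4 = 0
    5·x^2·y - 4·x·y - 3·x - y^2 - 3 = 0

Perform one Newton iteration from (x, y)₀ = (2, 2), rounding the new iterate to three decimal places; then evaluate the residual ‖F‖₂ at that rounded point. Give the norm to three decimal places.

15.105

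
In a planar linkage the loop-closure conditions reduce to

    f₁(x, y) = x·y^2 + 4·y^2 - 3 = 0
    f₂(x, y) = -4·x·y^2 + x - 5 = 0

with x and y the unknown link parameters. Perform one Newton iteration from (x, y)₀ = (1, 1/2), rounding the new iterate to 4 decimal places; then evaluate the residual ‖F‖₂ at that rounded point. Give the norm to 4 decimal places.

At (1, 1/2): F = (-1.7500, -5.0000).
Jacobian J = [[y^2, 2·x·y + 8·y], [-4·y^2 + 1, -8·x·y]].
At the point, J = [[0.2500, 5.0000], [0.0000, -4.0000]] (det J = -1.0000).
Solving J·Δ = −F gives Δ = (32.0000, -1.2500).
Then the next iterate is (x, y)₁ = (33.0000, -0.7500).
Re-evaluating at (33.0000, -0.7500): F = (17.8125, -46.2500), so ‖F‖₂ = 49.5616.

49.5616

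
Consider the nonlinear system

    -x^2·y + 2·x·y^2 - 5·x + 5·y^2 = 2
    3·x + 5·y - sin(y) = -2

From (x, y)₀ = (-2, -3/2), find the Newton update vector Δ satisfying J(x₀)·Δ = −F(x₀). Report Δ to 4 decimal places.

At (-2, -3/2): F = (16.2500, -10.502505).
Jacobian J = [[-2·x·y + 2·y^2 - 5, -x^2 + 4·x·y + 10·y], [3, -cos(y) + 5]].
At the point, J = [[-6.5000, -7.0000], [3.0000, 4.929263]] (det J = -11.040208).
Solving J·Δ = −F gives Δ = (0.5963, 1.7677).

(0.5963, 1.7677)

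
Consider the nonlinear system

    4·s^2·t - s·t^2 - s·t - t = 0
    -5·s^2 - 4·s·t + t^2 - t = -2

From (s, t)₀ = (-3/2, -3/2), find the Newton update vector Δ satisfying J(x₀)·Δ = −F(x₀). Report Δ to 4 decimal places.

(0.7199, -0.3085)

At (-3/2, -3/2): F = (-10.8750, -14.5000).
Jacobian J = [[8·s·t - t^2 - t, 4·s^2 - 2·s·t - s - 1], [-10·s - 4·t, -4·s + 2·t - 1]].
At the point, J = [[17.2500, 5.0000], [21.0000, 2.0000]] (det J = -70.5000).
Solving J·Δ = −F gives Δ = (0.7199, -0.3085).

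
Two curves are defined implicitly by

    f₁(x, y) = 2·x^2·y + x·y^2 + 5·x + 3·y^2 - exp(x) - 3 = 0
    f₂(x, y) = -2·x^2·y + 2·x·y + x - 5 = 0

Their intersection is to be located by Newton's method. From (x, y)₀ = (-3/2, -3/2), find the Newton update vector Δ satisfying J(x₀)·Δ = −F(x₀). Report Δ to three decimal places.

(0.880, -0.657)

At (-3/2, -3/2): F = (-14.09813, 4.750).
Jacobian J = [[4·x·y + y^2 - exp(x) + 5, 2·x^2 + 2·x·y + 6·y], [-4·x·y + 2·y + 1, -2·x^2 + 2·x]].
At the point, J = [[16.02687, 0.000], [-11.000, -7.500]] (det J = -120.20152).
Solving J·Δ = −F gives Δ = (0.880, -0.657).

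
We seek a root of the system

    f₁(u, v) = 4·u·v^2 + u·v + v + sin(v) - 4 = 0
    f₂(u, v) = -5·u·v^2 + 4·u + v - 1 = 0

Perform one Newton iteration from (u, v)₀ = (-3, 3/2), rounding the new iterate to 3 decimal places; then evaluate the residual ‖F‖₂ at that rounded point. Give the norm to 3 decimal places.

At (-3, 3/2): F = (-33.00251, 22.250).
Jacobian J = [[4·v^2 + v, 8·u·v + u + cos(v) + 1], [-5·v^2 + 4, -10·u·v + 1]].
At the point, J = [[10.500, -37.92926], [-7.250, 46.000]] (det J = 208.01284).
Solving J·Δ = −F gives Δ = (3.241, 0.027).
Then the next iterate is (u, v)₁ = (0.241, 1.527).
Re-evaluating at (0.241, 1.527): F = (1.14183, -1.31873), so ‖F‖₂ = 1.744.

1.744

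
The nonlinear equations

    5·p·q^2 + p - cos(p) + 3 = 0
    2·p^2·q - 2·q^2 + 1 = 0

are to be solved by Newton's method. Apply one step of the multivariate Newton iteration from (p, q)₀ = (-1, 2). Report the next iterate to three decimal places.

(-0.818, 1.257)

At (-1, 2): F = (-18.54030, -3.000).
Jacobian J = [[5·q^2 + sin(p) + 1, 10·p·q], [4·p·q, 2·p^2 - 4·q]].
At the point, J = [[20.15853, -20.000], [-8.000, -6.000]] (det J = -280.95117).
Solving J·Δ = −F gives Δ = (0.182, -0.743).
Then the next iterate is (p, q)₁ = (-0.818, 1.257).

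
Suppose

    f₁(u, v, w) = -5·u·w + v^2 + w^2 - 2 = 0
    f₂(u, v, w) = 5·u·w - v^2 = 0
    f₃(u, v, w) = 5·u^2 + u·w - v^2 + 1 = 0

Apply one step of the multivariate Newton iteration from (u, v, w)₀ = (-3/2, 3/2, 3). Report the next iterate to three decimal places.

At (-3/2, 3/2, 3): F = (31.750, -24.750, 5.500).
Jacobian J = [[-5·w, 2·v, -5·u + 2·w], [5·w, -2·v, 5·u], [10·u + w, -2·v, u]].
At the point, J = [[-15.000, 3.000, 13.500], [15.000, -3.000, -7.500], [-12.000, -3.000, -1.500]] (det J = -486.000).
Solving J·Δ = −F gives Δ = (0.861, -1.028, -1.167).
Then the next iterate is (u, v, w)₁ = (-0.639, 0.472, 1.833).

(-0.639, 0.472, 1.833)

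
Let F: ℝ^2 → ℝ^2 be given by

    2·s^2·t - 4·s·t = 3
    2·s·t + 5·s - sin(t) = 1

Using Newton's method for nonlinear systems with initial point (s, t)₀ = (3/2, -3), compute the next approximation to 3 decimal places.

At (3/2, -3): F = (1.500, -2.35888).
Jacobian J = [[4·s·t - 4·t, 2·s^2 - 4·s], [2·t + 5, 2·s - cos(t)]].
At the point, J = [[-6.000, -1.500], [-1.000, 3.98999]] (det J = -25.43995).
Solving J·Δ = −F gives Δ = (0.096, 0.615).
Then the next iterate is (s, t)₁ = (1.596, -2.385).

(1.596, -2.385)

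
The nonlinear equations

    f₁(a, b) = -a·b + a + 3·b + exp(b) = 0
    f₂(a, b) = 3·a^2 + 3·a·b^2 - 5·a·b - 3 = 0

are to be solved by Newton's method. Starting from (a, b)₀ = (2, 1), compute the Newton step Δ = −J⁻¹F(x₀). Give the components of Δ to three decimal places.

(-0.192, -1.538)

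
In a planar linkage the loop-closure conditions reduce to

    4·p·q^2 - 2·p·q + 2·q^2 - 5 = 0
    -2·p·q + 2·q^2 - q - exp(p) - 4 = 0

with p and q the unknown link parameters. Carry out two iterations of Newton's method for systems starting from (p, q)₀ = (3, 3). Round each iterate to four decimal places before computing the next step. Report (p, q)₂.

(0.6212, 1.7810)

At (3, 3): F = (103.0000, -27.085537).
Jacobian J = [[4·q^2 - 2·q, 8·p·q - 2·p + 4·q], [-2·q - exp(p), -2·p + 4·q - 1]].
At the point, J = [[30.0000, 78.0000], [-26.085537, 5.0000]] (det J = 2184.671880).
Solving J·Δ = −F gives Δ = (-1.2028, -0.8579).
Then the next iterate is (p, q)₁ = (1.7972, 2.1421).
Round to (1.7972, 2.1421) and repeat: F = (29.464094, -10.697212), J = [[14.070170, 35.772257], [-10.316932, 3.9740]].
Δ = (-1.1760, -0.3611), so (p, q)₂ = (0.6212, 1.7810).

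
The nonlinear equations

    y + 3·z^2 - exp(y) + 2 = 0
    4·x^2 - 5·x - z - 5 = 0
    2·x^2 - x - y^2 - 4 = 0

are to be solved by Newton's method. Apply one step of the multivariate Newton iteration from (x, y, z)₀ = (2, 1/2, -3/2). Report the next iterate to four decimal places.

(1.8451, 1.1660, -0.7034)

At (2, 1/2, -3/2): F = (7.601279, 2.5000, 1.7500).
Jacobian J = [[0, -exp(y) + 1, 6·z], [8·x - 5, 0, -1], [4·x - 1, -2·y, 0]].
At the point, J = [[0.0000, -0.648721, -9.0000], [11.0000, 0.0000, -1.0000], [7.0000, -1.0000, 0.0000]] (det J = 103.541049).
Solving J·Δ = −F gives Δ = (-0.1549, 0.6660, 0.7966).
Then the next iterate is (x, y, z)₁ = (1.8451, 1.1660, -0.7034).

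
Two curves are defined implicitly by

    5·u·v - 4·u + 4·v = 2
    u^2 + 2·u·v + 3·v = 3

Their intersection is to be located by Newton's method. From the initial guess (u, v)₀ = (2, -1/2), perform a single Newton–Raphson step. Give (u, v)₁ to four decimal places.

At (2, -1/2): F = (-17.0000, -2.5000).
Jacobian J = [[5·v - 4, 5·u + 4], [2·u + 2·v, 2·u + 3]].
At the point, J = [[-6.5000, 14.0000], [3.0000, 7.0000]] (det J = -87.5000).
Solving J·Δ = −F gives Δ = (-0.9600, 0.7686).
Then the next iterate is (u, v)₁ = (1.0400, 0.2686).

(1.0400, 0.2686)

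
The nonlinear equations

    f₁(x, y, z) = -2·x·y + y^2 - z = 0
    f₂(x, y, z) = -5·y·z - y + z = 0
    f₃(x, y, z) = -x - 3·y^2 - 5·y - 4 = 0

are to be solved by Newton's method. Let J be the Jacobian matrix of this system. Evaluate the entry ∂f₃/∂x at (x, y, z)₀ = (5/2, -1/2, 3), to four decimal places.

-1.0000

∂f₃/∂x = -1.
At (5/2, -1/2, 3) this is -1.0000.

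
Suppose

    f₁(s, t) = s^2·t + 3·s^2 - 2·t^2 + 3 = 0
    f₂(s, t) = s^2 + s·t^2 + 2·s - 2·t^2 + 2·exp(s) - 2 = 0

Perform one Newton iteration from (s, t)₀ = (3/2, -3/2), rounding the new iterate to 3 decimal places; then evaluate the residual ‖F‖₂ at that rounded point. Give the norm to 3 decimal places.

At (3/2, -3/2): F = (1.875, 11.08838).
Jacobian J = [[2·s·t + 6·s, s^2 - 4·t], [2·s + t^2 + 2·exp(s) + 2, 2·s·t - 4·t]].
At the point, J = [[4.500, 8.250], [16.21338, 1.500]] (det J = -127.01037).
Solving J·Δ = −F gives Δ = (-0.698, 0.154).
Then the next iterate is (s, t)₁ = (0.802, -1.346).
Re-evaluating at (0.802, -1.346): F = (0.44043, 2.53676), so ‖F‖₂ = 2.575.

2.575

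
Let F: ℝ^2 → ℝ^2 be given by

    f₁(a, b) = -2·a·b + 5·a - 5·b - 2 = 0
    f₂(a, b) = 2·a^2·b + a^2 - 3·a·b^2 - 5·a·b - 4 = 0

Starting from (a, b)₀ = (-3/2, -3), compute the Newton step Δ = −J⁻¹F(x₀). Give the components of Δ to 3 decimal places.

At (-3/2, -3): F = (-3.500, 2.750).
Jacobian J = [[-2·b + 5, -2·a - 5], [4·a·b + 2·a - 3·b^2 - 5·b, 2·a^2 - 6·a·b - 5·a]].
At the point, J = [[11.000, -2.000], [3.000, -15.000]] (det J = -159.000).
Solving J·Δ = −F gives Δ = (0.365, 0.256).

(0.365, 0.256)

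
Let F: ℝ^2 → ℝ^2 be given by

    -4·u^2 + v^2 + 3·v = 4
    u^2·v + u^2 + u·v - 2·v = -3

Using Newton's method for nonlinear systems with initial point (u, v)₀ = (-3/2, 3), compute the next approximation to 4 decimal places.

(-1.2008, 2.0455)

At (-3/2, 3): F = (5.0000, 1.5000).
Jacobian J = [[-8·u, 2·v + 3], [2·u·v + 2·u + v, u^2 + u - 2]].
At the point, J = [[12.0000, 9.0000], [-9.0000, -1.2500]] (det J = 66.0000).
Solving J·Δ = −F gives Δ = (0.2992, -0.9545).
Then the next iterate is (u, v)₁ = (-1.2008, 2.0455).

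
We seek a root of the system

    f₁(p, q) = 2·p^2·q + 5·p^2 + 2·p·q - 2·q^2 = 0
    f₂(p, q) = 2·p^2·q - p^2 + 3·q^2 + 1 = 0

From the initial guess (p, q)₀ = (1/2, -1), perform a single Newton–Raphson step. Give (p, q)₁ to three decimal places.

(1.000, -0.682)

At (1/2, -1): F = (-2.250, 3.250).
Jacobian J = [[4·p·q + 10·p + 2·q, 2·p^2 + 2·p - 4·q], [4·p·q - 2·p, 2·p^2 + 6·q]].
At the point, J = [[1.000, 5.500], [-3.000, -5.500]] (det J = 11.000).
Solving J·Δ = −F gives Δ = (0.500, 0.318).
Then the next iterate is (p, q)₁ = (1.000, -0.682).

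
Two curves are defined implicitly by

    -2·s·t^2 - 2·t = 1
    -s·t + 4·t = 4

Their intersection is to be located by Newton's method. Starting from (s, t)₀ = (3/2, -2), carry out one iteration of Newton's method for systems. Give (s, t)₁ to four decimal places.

At (3/2, -2): F = (-9.0000, -9.0000).
Jacobian J = [[-2·t^2, -4·s·t - 2], [-t, -s + 4]].
At the point, J = [[-8.0000, 10.0000], [2.0000, 2.5000]] (det J = -40.0000).
Solving J·Δ = −F gives Δ = (1.6875, 2.2500).
Then the next iterate is (s, t)₁ = (3.1875, 0.2500).

(3.1875, 0.2500)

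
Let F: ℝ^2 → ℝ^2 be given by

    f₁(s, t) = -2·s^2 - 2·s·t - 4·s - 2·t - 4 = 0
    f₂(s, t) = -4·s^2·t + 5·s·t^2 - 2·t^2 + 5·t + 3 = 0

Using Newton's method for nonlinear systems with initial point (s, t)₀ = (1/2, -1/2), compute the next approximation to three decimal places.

At (1/2, -1/2): F = (-5.000, 1.125).
Jacobian J = [[-4·s - 2·t - 4, -2·s - 2], [-8·s·t + 5·t^2, -4·s^2 + 10·s·t - 4·t + 5]].
At the point, J = [[-5.000, -3.000], [3.250, 3.500]] (det J = -7.750).
Solving J·Δ = −F gives Δ = (-1.823, 1.371).
Then the next iterate is (s, t)₁ = (-1.323, 0.871).

(-1.323, 0.871)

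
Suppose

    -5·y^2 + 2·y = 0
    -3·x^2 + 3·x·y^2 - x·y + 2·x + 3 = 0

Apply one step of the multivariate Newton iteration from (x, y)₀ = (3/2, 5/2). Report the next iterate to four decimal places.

(1.5370, 1.3587)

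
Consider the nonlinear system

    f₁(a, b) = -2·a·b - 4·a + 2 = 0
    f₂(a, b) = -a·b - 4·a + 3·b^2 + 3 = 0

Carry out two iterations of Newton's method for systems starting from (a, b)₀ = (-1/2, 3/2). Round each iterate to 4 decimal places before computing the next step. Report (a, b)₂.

At (-1/2, 3/2): F = (5.5000, 12.5000).
Jacobian J = [[-2·b - 4, -2·a], [-b - 4, -a + 6·b]].
At the point, J = [[-7.0000, 1.0000], [-5.5000, 9.5000]] (det J = -61.0000).
Solving J·Δ = −F gives Δ = (0.6516, -0.9385).
Then the next iterate is (a, b)₁ = (0.1516, 0.5615).
Round to (0.1516, 0.5615) and repeat: F = (1.223353, 3.254323), J = [[-5.1230, -0.3032], [-4.5615, 3.2174]].
Δ = (0.2755, -0.6208), so (a, b)₂ = (0.4271, -0.0593).

(0.4271, -0.0593)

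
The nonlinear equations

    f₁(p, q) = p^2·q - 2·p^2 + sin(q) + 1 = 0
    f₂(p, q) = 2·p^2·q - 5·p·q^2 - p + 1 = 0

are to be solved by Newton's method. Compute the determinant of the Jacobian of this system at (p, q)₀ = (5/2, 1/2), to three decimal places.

J = [[2·p·q - 4·p, p^2 + cos(q)], [4·p·q - 5·q^2 - 1, 2·p^2 - 10·p·q]].
At the point, J = [[-7.500, 7.12758], [2.750, 0.000]].
det J = -19.601.

-19.601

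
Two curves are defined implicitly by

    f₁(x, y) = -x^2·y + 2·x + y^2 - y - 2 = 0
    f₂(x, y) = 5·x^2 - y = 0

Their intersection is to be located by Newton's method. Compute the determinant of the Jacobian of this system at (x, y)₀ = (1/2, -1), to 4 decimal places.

13.2500

J = [[-2·x·y + 2, -x^2 + 2·y - 1], [10·x, -1]].
At the point, J = [[3.0000, -3.2500], [5.0000, -1.0000]].
det J = 13.2500.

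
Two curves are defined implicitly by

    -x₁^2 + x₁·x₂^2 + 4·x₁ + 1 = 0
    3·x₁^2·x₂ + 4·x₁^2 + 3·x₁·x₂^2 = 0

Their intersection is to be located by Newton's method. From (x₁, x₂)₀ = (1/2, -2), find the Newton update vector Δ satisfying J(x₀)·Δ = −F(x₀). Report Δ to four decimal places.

(-0.8321, -0.5373)

At (1/2, -2): F = (4.7500, 5.5000).
Jacobian J = [[-2·x₁ + x₂^2 + 4, 2·x₁·x₂], [6·x₁·x₂ + 8·x₁ + 3·x₂^2, 3·x₁^2 + 6·x₁·x₂]].
At the point, J = [[7.0000, -2.0000], [10.0000, -5.2500]] (det J = -16.7500).
Solving J·Δ = −F gives Δ = (-0.8321, -0.5373).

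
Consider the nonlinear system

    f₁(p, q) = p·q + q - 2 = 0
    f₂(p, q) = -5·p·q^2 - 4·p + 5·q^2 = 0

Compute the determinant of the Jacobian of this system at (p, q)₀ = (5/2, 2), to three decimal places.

J = [[q, p + 1], [-5·q^2 - 4, -10·p·q + 10·q]].
At the point, J = [[2.000, 3.500], [-24.000, -30.000]].
det J = 24.000.

24.000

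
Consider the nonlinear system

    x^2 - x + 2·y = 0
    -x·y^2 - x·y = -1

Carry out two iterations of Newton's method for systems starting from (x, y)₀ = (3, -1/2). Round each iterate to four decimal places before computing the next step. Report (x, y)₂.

At (3, -1/2): F = (5.0000, 1.7500).
Jacobian J = [[2·x - 1, 2], [-y^2 - y, -2·x·y - x]].
At the point, J = [[5.0000, 2.0000], [0.2500, 0.0000]] (det J = -0.5000).
Solving J·Δ = −F gives Δ = (-7.0000, 15.0000).
Then the next iterate is (x, y)₁ = (-4.0000, 14.5000).
Round to (-4.0000, 14.5000) and repeat: F = (49.0000, 900.0000), J = [[-9.0000, 2.0000], [-224.7500, 120.0000]].
Δ = (6.4711, 4.6197), so (x, y)₂ = (2.4711, 19.1197).

(2.4711, 19.1197)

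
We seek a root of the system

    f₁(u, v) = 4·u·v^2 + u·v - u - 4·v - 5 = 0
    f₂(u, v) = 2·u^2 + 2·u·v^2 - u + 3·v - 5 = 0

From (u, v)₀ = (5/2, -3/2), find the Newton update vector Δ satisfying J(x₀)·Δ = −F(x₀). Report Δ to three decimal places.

At (5/2, -3/2): F = (17.250, 11.750).
Jacobian J = [[4·v^2 + v - 1, 8·u·v + u - 4], [4·u + 2·v^2 - 1, 4·u·v + 3]].
At the point, J = [[6.500, -31.500], [13.500, -12.000]] (det J = 347.250).
Solving J·Δ = −F gives Δ = (-0.470, 0.451).

(-0.470, 0.451)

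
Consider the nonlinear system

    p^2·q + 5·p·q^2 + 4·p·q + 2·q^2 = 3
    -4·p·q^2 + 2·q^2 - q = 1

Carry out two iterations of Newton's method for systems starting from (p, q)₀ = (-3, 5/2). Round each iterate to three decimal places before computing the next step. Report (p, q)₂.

At (-3, 5/2): F = (-91.750, 84.000).
Jacobian J = [[2·p·q + 5·q^2 + 4·q, p^2 + 10·p·q + 4·p + 4·q], [-4·q^2, -8·p·q + 4·q - 1]].
At the point, J = [[26.250, -68.000], [-25.000, 69.000]] (det J = 111.250).
Solving J·Δ = −F gives Δ = (5.562, 0.798).
Then the next iterate is (p, q)₁ = (2.562, 3.298).
Round to (2.562, 3.298) and repeat: F = (213.53093, -94.00988), J = [[84.47497, 114.49860], [-43.50722, -55.40381]].
Δ = (3.540, -4.476), so (p, q)₂ = (6.102, -1.178).

(6.102, -1.178)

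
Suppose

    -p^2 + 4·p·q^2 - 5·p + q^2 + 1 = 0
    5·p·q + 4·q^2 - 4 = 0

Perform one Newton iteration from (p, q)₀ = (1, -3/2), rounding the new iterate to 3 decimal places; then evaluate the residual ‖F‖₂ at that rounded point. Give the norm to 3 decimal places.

At (1, -3/2): F = (6.250, -2.500).
Jacobian J = [[-2·p + 4·q^2 - 5, 8·p·q + 2·q], [5·q, 5·p + 8·q]].
At the point, J = [[2.000, -15.000], [-7.500, -7.000]] (det J = -126.500).
Solving J·Δ = −F gives Δ = (-0.642, 0.331).
Then the next iterate is (p, q)₁ = (0.358, -1.169).
Re-evaluating at (0.358, -1.169): F = (2.40531, -0.62627), so ‖F‖₂ = 2.486.

2.486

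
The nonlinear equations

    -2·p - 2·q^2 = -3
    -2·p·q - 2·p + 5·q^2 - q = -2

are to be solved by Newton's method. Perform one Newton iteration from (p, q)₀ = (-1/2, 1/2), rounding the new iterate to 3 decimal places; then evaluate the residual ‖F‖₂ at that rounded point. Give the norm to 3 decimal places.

0.330

At (-1/2, 1/2): F = (3.500, 4.250).
Jacobian J = [[-2, -4·q], [-2·q - 2, -2·p + 10·q - 1]].
At the point, J = [[-2.000, -2.000], [-3.000, 5.000]] (det J = -16.000).
Solving J·Δ = −F gives Δ = (1.625, 0.125).
Then the next iterate is (p, q)₁ = (1.125, 0.625).
Re-evaluating at (1.125, 0.625): F = (-0.03125, -0.32812), so ‖F‖₂ = 0.330.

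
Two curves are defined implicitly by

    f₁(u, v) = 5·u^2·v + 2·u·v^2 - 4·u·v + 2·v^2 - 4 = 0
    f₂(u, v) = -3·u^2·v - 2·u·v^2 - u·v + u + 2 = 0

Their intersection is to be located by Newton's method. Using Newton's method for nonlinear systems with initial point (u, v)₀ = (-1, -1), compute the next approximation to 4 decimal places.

At (-1, -1): F = (-13.0000, 5.0000).
Jacobian J = [[10·u·v + 2·v^2 - 4·v, 5·u^2 + 4·u·v - 4·u + 4·v], [-6·u·v - 2·v^2 - v + 1, -3·u^2 - 4·u·v - u]].
At the point, J = [[16.0000, 9.0000], [-6.0000, -6.0000]] (det J = -42.0000).
Solving J·Δ = −F gives Δ = (0.7857, 0.0476).
Then the next iterate is (u, v)₁ = (-0.2143, -0.9524).

(-0.2143, -0.9524)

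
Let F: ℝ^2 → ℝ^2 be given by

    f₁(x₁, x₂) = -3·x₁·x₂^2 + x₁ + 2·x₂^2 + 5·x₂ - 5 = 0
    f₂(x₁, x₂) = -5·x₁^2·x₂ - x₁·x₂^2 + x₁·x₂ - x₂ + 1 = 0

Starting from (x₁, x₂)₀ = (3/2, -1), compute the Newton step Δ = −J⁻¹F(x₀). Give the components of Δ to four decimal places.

(-0.1507, 1.0699)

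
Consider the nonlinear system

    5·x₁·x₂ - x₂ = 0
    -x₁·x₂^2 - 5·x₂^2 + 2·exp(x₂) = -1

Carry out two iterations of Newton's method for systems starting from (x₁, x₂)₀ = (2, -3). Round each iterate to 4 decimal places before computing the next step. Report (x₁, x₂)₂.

At (2, -3): F = (-27.0000, -61.900426).
Jacobian J = [[5·x₂, 5·x₁ - 1], [-x₂^2, -2·x₁·x₂ - 10·x₂ + 2·exp(x₂)]].
At the point, J = [[-15.0000, 9.0000], [-9.0000, 42.099574]] (det J = -550.493612).
Solving J·Δ = −F gives Δ = (-1.0528, 1.2453).
Then the next iterate is (x₁, x₂)₁ = (0.9472, -1.7547).
Round to (0.9472, -1.7547) and repeat: F = (-6.555559, -16.965345), J = [[-8.7735, 3.7360], [-3.078972, 21.217022]].
Δ = (-0.4335, 0.7367), so (x₁, x₂)₂ = (0.5137, -1.0180).

(0.5137, -1.0180)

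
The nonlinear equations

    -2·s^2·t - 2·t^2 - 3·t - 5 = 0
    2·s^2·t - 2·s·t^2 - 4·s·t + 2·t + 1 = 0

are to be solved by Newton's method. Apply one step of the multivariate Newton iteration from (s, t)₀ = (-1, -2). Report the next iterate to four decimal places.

At (-1, -2): F = (-3.0000, -7.0000).
Jacobian J = [[-4·s·t, -2·s^2 - 4·t - 3], [4·s·t - 2·t^2 - 4·t, 2·s^2 - 4·s·t - 4·s + 2]].
At the point, J = [[-8.0000, 3.0000], [8.0000, 0.0000]] (det J = -24.0000).
Solving J·Δ = −F gives Δ = (0.8750, 3.3333).
Then the next iterate is (s, t)₁ = (-0.1250, 1.3333).

(-0.1250, 1.3333)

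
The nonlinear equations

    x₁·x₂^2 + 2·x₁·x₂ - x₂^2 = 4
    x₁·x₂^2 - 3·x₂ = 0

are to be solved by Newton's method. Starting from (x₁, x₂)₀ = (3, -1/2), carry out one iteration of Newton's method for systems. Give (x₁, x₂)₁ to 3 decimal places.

At (3, -1/2): F = (-6.500, 2.250).
Jacobian J = [[x₂^2 + 2·x₂, 2·x₁·x₂ + 2·x₁ - 2·x₂], [x₂^2, 2·x₁·x₂ - 3]].
At the point, J = [[-0.750, 4.000], [0.250, -6.000]] (det J = 3.500).
Solving J·Δ = −F gives Δ = (-8.571, 0.018).
Then the next iterate is (x₁, x₂)₁ = (-5.571, -0.482).

(-5.571, -0.482)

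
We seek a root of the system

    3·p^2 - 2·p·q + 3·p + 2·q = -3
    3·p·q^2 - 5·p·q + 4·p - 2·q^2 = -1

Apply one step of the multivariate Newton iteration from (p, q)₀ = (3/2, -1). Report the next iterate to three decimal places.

(0.435, -0.663)

At (3/2, -1): F = (15.250, 17.000).
Jacobian J = [[6·p - 2·q + 3, -2·p + 2], [3·q^2 - 5·q + 4, 6·p·q - 5·p - 4·q]].
At the point, J = [[14.000, -1.000], [12.000, -12.500]] (det J = -163.000).
Solving J·Δ = −F gives Δ = (-1.065, 0.337).
Then the next iterate is (p, q)₁ = (0.435, -0.663).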